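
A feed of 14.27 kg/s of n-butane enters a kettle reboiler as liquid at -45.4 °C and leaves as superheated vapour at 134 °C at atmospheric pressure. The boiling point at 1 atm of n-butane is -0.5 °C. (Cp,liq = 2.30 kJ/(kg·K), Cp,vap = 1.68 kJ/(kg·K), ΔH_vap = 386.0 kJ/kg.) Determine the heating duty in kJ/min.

liquid -45.4→-0.5 °C: 103.27 kJ/kg
vaporisation at -0.5 °C: 386 kJ/kg
vapour -0.5→134 °C: 225.96 kJ/kg
Δh = 103.27 + 386 + 225.96 = 715.23 kJ/kg
Q = ṁ·Δh = 14.27 kg/s × 715.23 kJ/kg = 10206 kJ/s
|Q| = 10206 kW = 612380 kJ/min

Q = 612000 kJ/min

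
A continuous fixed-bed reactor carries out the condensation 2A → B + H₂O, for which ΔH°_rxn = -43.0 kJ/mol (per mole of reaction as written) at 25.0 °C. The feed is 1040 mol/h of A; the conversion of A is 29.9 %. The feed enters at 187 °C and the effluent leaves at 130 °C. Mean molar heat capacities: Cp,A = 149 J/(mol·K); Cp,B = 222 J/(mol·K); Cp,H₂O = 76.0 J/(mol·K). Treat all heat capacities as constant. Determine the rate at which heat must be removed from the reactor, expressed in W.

Q_out = 4310 W

Extent of reaction ξ = 0.299 × 1040 / 2 = 155.48 mol/h
Reaction term: ξ·ΔH°_rxn = 155.48 × -43.0 = -6685.6 kJ/h
Sensible, feed 187→25 °C: -25104 kJ/h
Outlet flows (mol/h): A 729.04, B 155.48, H₂O 155.48
Sensible, products 25→130 °C: 16271 kJ/h
Q = ΔH = -15518 kJ/h = -4.3107 kW
Heat removed = 4310.7 W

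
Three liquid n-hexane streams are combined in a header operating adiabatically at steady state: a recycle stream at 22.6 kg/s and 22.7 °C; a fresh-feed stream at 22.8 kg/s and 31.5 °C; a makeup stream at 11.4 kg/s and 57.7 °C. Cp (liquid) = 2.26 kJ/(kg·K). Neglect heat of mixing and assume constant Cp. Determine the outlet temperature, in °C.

No heat crosses the boundary, so H_out = H_in.
T_out = Σ ṁᵢCp,ᵢTᵢ / Σ ṁᵢCp,ᵢ
      = 4269.1 / 128.37 = 33.257 °C

T_out = 33.3 °C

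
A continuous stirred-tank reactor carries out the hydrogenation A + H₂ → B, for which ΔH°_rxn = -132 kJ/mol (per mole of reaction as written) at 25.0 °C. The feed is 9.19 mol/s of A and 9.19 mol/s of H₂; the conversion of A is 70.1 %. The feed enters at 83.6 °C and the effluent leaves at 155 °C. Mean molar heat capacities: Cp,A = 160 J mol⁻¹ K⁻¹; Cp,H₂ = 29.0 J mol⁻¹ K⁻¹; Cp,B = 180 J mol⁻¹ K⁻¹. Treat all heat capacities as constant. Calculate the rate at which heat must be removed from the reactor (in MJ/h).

Q_out = 2640 MJ/h

Extent of reaction ξ = 0.701 × 9.19 = 6.4422 mol/s
Reaction term: ξ·ΔH°_rxn = 6.4422 × -132 = -850.37 kJ/s
Sensible, feed 83.6→25 °C: -101.78 kJ/s
Outlet flows (mol/s): A 2.7478, H₂ 2.7478, B 6.4422
Sensible, products 25→155 °C: 218.26 kJ/s
Q = ΔH = -733.89 kJ/s = -733.89 kW
Heat removed = 2642 MJ/h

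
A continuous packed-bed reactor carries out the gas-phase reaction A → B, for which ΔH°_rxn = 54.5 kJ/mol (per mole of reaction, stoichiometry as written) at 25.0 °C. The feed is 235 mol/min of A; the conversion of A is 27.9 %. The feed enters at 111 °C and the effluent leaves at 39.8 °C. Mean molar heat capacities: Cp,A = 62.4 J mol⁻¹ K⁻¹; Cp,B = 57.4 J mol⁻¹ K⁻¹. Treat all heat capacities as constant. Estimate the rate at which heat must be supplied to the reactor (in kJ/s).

Q_in = 42.1 kJ/s

Extent of reaction ξ = 0.279 × 235 = 65.565 mol/min
Reaction term: ξ·ΔH°_rxn = 65.565 × 54.5 = 3573.3 kJ/min
Sensible, feed 111→25 °C: -1261.1 kJ/min
Outlet flows (mol/min): A 169.44, B 65.565
Sensible, products 25→39.8 °C: 212.18 kJ/min
Q = ΔH = 2524.4 kJ/min = 42.073 kW
Heat supplied = 42.073 kJ/s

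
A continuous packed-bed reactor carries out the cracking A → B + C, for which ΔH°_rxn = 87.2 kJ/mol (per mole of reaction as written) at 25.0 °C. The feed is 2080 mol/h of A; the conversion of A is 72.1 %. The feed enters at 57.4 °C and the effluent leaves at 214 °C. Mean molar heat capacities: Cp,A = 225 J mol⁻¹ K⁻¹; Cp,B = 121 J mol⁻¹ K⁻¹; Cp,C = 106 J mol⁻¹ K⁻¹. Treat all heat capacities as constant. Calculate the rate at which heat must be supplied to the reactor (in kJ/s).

Extent of reaction ξ = 0.721 × 2080 = 1499.7 mol/h
Reaction term: ξ·ΔH°_rxn = 1499.7 × 87.2 = 130770 kJ/h
Sensible, feed 57.4→25 °C: -15163 kJ/h
Outlet flows (mol/h): A 580.32, B 1499.7, C 1499.7
Sensible, products 25→214 °C: 89019 kJ/h
Q = ΔH = 204630 kJ/h = 56.841 kW
Heat supplied = 56.841 kJ/s

Q_in = 56.8 kJ/s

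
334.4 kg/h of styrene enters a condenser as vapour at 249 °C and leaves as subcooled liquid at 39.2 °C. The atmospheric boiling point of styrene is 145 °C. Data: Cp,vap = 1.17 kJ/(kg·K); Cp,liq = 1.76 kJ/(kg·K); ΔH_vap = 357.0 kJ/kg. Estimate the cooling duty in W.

vapour 249→145 °C: -121.68 kJ/kg
condensation at 145 °C: -357 kJ/kg
liquid 145→39.2 °C: -186.21 kJ/kg
Δh = -121.68 + -357 + -186.21 = -664.89 kJ/kg
Q = ṁ·Δh = 334.4 kg/h × -664.89 kJ/kg = -222340 kJ/h
|Q| = 61.761 kW = 61761 W

Q_c = 61800 W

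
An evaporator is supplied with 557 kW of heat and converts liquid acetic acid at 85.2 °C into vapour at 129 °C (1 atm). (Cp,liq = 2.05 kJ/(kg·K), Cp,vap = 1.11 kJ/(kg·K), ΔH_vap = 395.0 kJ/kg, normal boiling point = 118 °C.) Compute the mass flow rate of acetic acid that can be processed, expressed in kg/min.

ṁ = 70.4 kg/min

Δh = 2.05×(118−85.2) + 395.0 + 1.11×(129−118) = 474.45 kJ/kg
Q = 557 kW = 557 kJ/s = 33420 kJ/min
ṁ = Q/Δh = 33420 / 474.45 = 70.439 kg/min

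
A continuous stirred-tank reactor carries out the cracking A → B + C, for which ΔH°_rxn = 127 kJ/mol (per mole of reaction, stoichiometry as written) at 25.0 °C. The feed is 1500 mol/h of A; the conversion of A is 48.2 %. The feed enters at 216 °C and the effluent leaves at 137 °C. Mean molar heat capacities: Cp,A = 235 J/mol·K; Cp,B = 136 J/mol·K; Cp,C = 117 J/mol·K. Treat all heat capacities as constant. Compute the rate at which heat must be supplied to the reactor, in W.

Extent of reaction ξ = 0.482 × 1500 = 723 mol/h
Reaction term: ξ·ΔH°_rxn = 723 × 127 = 91821 kJ/h
Sensible, feed 216→25 °C: -67328 kJ/h
Outlet flows (mol/h): A 777, B 723, C 723
Sensible, products 25→137 °C: 40938 kJ/h
Q = ΔH = 65431 kJ/h = 18.175 kW
Heat supplied = 18175 W

Q_in = 18200 W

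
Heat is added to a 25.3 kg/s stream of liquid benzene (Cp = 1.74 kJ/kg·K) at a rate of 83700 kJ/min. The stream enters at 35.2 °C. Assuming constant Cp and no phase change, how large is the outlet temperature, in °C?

T_out = 66.9 °C

Q = 83700 kJ/min = 1395 kJ/s
ΔT = Q/(ṁ·Cp) = 1395/(25.3×1.74) = 31.689 K
T_out = 35.2 + 31.689 = 66.889 °C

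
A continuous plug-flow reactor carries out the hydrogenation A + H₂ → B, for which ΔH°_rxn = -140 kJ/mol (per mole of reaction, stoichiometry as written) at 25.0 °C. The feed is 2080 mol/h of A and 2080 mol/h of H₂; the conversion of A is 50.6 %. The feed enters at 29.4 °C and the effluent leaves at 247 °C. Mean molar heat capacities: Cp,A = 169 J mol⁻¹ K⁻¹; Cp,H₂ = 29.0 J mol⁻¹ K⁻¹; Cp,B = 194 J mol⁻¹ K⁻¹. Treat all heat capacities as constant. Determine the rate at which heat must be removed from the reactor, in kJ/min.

Q_out = 978 kJ/min

Extent of reaction ξ = 0.506 × 2080 = 1052.5 mol/h
Reaction term: ξ·ΔH°_rxn = 1052.5 × -140 = -147350 kJ/h
Sensible, feed 29.4→25 °C: -1812.1 kJ/h
Outlet flows (mol/h): A 1027.5, H₂ 1027.5, B 1052.5
Sensible, products 25→247 °C: 90494 kJ/h
Q = ΔH = -58665 kJ/h = -16.296 kW
Heat removed = 977.76 kJ/min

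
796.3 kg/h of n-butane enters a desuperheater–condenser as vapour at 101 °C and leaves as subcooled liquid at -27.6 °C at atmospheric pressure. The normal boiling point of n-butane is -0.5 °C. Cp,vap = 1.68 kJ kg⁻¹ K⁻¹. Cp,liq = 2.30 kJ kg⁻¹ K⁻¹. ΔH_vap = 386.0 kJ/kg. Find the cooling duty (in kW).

Q_c = 137 kW

vapour 101→-0.5 °C: -170.52 kJ/kg
condensation at -0.5 °C: -386 kJ/kg
liquid -0.5→-27.6 °C: -62.33 kJ/kg
Δh = -170.52 + -386 + -62.33 = -618.85 kJ/kg
Q = ṁ·Δh = 796.3 kg/h × -618.85 kJ/kg = -492790 kJ/h
|Q| = 136.89 kW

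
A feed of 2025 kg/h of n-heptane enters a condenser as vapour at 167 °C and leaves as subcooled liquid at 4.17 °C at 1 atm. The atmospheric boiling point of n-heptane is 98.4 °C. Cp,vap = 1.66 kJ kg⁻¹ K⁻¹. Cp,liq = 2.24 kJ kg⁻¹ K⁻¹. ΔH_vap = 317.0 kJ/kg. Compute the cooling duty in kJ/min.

Q_c = 21700 kJ/min

vapour 167→98.4 °C: -113.88 kJ/kg
condensation at 98.4 °C: -317 kJ/kg
liquid 98.4→4.17 °C: -211.08 kJ/kg
Δh = -113.88 + -317 + -211.08 = -641.95 kJ/kg
Q = ṁ·Δh = 2025 kg/h × -641.95 kJ/kg = -1.3e+06 kJ/h
|Q| = 361.1 kW = 21666 kJ/min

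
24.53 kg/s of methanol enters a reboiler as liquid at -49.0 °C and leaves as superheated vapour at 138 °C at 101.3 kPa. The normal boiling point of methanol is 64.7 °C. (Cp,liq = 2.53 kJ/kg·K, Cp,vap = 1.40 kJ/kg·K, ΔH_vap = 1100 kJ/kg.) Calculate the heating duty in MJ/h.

Q = 132000 MJ/h

liquid -49.0→64.7 °C: 287.66 kJ/kg
vaporisation at 64.7 °C: 1100 kJ/kg
vapour 64.7→138 °C: 102.62 kJ/kg
Δh = 287.66 + 1100 + 102.62 = 1490.3 kJ/kg
Q = ṁ·Δh = 24.53 kg/s × 1490.3 kJ/kg = 36557 kJ/s
|Q| = 36557 kW = 131600 MJ/h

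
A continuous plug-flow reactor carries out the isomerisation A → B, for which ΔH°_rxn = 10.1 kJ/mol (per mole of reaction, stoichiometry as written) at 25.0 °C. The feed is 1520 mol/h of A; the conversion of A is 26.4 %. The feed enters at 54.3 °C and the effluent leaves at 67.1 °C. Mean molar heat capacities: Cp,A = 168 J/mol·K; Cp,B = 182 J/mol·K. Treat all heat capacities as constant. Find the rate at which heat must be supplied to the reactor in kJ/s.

Extent of reaction ξ = 0.264 × 1520 = 401.28 mol/h
Reaction term: ξ·ΔH°_rxn = 401.28 × 10.1 = 4052.9 kJ/h
Sensible, feed 54.3→25 °C: -7482 kJ/h
Outlet flows (mol/h): A 1118.7, B 401.28
Sensible, products 25→67.1 °C: 10987 kJ/h
Q = ΔH = 7558.1 kJ/h = 2.0995 kW
Heat supplied = 2.0995 kJ/s

Q_in = 2.10 kJ/s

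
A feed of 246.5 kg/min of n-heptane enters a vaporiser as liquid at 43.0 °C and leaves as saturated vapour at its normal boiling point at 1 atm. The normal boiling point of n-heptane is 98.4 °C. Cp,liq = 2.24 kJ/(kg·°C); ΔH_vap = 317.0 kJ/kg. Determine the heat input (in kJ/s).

Q = 1810 kJ/s

liquid 43.0→98.4 °C: 124.1 kJ/kg
vaporisation at 98.4 °C: 317 kJ/kg
Δh = 124.1 + 317 = 441.1 kJ/kg
Q = ṁ·Δh = 246.5 kg/min × 441.1 kJ/kg = 108730 kJ/min
|Q| = 1812.2 kW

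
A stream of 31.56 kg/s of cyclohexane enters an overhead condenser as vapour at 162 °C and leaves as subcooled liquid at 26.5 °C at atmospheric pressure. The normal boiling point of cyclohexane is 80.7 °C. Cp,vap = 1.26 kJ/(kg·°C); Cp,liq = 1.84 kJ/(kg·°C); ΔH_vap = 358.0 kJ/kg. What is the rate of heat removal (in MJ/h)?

vapour 162→80.7 °C: -102.44 kJ/kg
condensation at 80.7 °C: -358 kJ/kg
liquid 80.7→26.5 °C: -99.728 kJ/kg
Δh = -102.44 + -358 + -99.728 = -560.17 kJ/kg
Q = ṁ·Δh = 31.56 kg/s × -560.17 kJ/kg = -17679 kJ/s
|Q| = 17679 kW = 63644 MJ/h

Q_c = 63600 MJ/h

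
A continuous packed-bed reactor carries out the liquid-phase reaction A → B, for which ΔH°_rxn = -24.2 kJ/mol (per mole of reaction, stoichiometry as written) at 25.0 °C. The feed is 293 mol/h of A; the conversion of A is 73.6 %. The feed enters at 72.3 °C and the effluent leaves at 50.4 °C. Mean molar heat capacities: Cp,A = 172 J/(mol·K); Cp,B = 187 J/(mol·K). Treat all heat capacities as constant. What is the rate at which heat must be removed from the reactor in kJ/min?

Q_out = 104 kJ/min

Extent of reaction ξ = 0.736 × 293 = 215.65 mol/h
Reaction term: ξ·ΔH°_rxn = 215.65 × -24.2 = -5218.7 kJ/h
Sensible, feed 72.3→25 °C: -2383.7 kJ/h
Outlet flows (mol/h): A 77.352, B 215.65
Sensible, products 25→50.4 °C: 1362.2 kJ/h
Q = ΔH = -6240.2 kJ/h = -1.7334 kW
Heat removed = 104 kJ/min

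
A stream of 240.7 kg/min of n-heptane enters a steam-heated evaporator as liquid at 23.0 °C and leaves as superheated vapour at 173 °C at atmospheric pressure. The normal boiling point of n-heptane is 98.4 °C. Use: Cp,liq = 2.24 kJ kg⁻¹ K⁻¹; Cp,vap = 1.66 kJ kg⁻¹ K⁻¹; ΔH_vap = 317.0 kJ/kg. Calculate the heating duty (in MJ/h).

Q = 8810 MJ/h

liquid 23.0→98.4 °C: 168.9 kJ/kg
vaporisation at 98.4 °C: 317 kJ/kg
vapour 98.4→173 °C: 123.84 kJ/kg
Δh = 168.9 + 317 + 123.84 = 609.73 kJ/kg
Q = ṁ·Δh = 240.7 kg/min × 609.73 kJ/kg = 146760 kJ/min
|Q| = 2446 kW = 8805.7 MJ/h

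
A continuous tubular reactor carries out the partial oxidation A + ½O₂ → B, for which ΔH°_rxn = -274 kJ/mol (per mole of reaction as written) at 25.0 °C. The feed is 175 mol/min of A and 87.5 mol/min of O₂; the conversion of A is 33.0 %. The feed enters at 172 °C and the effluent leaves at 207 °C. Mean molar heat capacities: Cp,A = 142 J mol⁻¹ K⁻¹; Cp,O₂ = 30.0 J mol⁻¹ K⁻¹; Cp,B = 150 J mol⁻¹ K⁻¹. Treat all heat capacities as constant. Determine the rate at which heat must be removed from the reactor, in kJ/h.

Q_out = 896000 kJ/h

Extent of reaction ξ = 0.330 × 175 = 57.75 mol/min
Reaction term: ξ·ΔH°_rxn = 57.75 × -274 = -15824 kJ/min
Sensible, feed 172→25 °C: -4038.8 kJ/min
Outlet flows (mol/min): A 117.25, O₂ 58.625, B 57.75
Sensible, products 25→207 °C: 4926.9 kJ/min
Q = ΔH = -14935 kJ/min = -248.92 kW
Heat removed = 896130 kJ/h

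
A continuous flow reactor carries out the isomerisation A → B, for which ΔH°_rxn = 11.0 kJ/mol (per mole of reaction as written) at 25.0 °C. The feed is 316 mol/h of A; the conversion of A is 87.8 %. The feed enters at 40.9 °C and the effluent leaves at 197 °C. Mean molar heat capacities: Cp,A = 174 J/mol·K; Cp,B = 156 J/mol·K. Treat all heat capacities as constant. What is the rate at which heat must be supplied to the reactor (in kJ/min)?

Q_in = 180 kJ/min

Extent of reaction ξ = 0.878 × 316 = 277.45 mol/h
Reaction term: ξ·ΔH°_rxn = 277.45 × 11.0 = 3051.9 kJ/h
Sensible, feed 40.9→25 °C: -874.25 kJ/h
Outlet flows (mol/h): A 38.552, B 277.45
Sensible, products 25→197 °C: 8598.3 kJ/h
Q = ΔH = 10776 kJ/h = 2.9933 kW
Heat supplied = 179.6 kJ/min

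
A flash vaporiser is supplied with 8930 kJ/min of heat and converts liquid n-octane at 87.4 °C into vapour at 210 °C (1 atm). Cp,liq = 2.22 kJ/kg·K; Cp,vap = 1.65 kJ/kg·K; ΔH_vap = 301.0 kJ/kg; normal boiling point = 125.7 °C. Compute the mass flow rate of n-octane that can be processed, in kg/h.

ṁ = 1020 kg/h

Δh = 2.22×(125.7−87.4) + 301.0 + 1.65×(210−125.7) = 525.12 kJ/kg
Q = 8930 kJ/min = 148.83 kJ/s = 535800 kJ/h
ṁ = Q/Δh = 535800 / 525.12 = 1020.3 kg/h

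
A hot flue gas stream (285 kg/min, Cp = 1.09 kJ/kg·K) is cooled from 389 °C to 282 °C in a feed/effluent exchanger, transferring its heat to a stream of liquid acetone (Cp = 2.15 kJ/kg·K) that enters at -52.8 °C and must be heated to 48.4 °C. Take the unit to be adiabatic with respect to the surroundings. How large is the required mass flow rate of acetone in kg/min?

Heat released by hot stream: Q = 285 × 1.09 × (389 − 282) = 33240 kJ/min
Energy balance on cold side (adiabatic exchanger): Q = ṁ_c·Cp_c·(T_c,out − T_c,in)
ṁ_c = 33240 / [2.15 × (48.4 − -52.8)] = 152.77 kg/min

ṁ_c = 153 kg/min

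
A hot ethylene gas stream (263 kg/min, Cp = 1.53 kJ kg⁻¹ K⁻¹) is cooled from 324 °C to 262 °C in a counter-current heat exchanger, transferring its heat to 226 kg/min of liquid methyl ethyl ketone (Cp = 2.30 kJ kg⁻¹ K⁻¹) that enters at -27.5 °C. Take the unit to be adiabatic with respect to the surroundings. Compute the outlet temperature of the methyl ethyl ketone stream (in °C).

Heat released by hot stream: Q = 263 × 1.53 × (324 − 262) = 24948 kJ/min
Energy balance on cold side (adiabatic exchanger): Q = ṁ_c·Cp_c·(T_c,out − T_c,in)
T_c,out = -27.5 + 24948/(226 × 2.30) = 20.496 °C

T_c,out = 20.5 °C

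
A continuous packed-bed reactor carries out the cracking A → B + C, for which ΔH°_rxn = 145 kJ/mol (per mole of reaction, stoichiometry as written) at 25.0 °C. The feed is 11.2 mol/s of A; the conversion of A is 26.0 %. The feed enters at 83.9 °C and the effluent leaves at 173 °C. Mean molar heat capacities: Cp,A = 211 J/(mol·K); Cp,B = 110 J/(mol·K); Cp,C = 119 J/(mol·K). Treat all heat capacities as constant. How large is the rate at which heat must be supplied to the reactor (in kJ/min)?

Q_in = 38400 kJ/min

Extent of reaction ξ = 0.260 × 11.2 = 2.912 mol/s
Reaction term: ξ·ΔH°_rxn = 2.912 × 145 = 422.24 kJ/s
Sensible, feed 83.9→25 °C: -139.19 kJ/s
Outlet flows (mol/s): A 8.288, B 2.912, C 2.912
Sensible, products 25→173 °C: 357.51 kJ/s
Q = ΔH = 640.56 kJ/s = 640.56 kW
Heat supplied = 38434 kJ/min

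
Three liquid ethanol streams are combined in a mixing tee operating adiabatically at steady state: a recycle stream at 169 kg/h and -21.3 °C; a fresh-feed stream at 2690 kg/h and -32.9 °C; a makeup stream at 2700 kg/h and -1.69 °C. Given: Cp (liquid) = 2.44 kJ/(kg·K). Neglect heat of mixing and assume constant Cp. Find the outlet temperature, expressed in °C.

T_out = -17.4 °C

No heat crosses the boundary, so H_out = H_in.
Σ ṁᵢCp,ᵢTᵢ = 169×2.44×-21.3 + 2690×2.44×-32.9 + 2700×2.44×-1.69 = -235860
Σ ṁᵢCp,ᵢ = 169×2.44 + 2690×2.44 + 2700×2.44 = 13564
T_out = -235860 / 13564 = -17.389 °C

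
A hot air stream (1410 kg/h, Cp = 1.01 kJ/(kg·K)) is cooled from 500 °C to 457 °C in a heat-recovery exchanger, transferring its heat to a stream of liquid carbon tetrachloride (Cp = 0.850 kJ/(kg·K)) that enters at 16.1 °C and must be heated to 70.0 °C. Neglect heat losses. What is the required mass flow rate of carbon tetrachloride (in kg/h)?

Heat released by hot stream: Q = 1410 × 1.01 × (500 − 457) = 61236 kJ/h
Energy balance on cold side (adiabatic exchanger): Q = ṁ_c·Cp_c·(T_c,out − T_c,in)
ṁ_c = 61236 / [0.850 × (70.0 − 16.1)] = 1336.6 kg/h

ṁ_c = 1340 kg/h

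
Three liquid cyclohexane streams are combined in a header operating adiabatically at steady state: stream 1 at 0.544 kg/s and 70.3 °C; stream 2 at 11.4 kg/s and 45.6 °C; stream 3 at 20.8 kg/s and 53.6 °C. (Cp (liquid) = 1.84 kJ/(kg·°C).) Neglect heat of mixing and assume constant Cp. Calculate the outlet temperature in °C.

T_out = 51.1 °C

No heat crosses the boundary, so H_out = H_in.
Σ ṁᵢCp,ᵢTᵢ = 0.544×1.84×70.3 + 11.4×1.84×45.6 + 20.8×1.84×53.6 = 3078.3
Σ ṁᵢCp,ᵢ = 0.544×1.84 + 11.4×1.84 + 20.8×1.84 = 60.249
T_out = 3078.3 / 60.249 = 51.092 °C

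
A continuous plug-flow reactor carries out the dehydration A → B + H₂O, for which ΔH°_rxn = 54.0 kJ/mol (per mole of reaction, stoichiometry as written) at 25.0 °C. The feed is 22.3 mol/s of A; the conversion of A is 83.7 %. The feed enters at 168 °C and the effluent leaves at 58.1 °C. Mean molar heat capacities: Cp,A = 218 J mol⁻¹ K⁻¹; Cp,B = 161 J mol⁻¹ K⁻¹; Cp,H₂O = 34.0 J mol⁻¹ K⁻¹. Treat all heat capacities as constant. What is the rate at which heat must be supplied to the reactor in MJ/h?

Extent of reaction ξ = 0.837 × 22.3 = 18.665 mol/s
Reaction term: ξ·ΔH°_rxn = 18.665 × 54.0 = 1007.9 kJ/s
Sensible, feed 168→25 °C: -695.18 kJ/s
Outlet flows (mol/s): A 3.6349, B 18.665, H₂O 18.665
Sensible, products 25→58.1 °C: 146.7 kJ/s
Q = ΔH = 459.44 kJ/s = 459.44 kW
Heat supplied = 1654 MJ/h

Q_in = 1650 MJ/h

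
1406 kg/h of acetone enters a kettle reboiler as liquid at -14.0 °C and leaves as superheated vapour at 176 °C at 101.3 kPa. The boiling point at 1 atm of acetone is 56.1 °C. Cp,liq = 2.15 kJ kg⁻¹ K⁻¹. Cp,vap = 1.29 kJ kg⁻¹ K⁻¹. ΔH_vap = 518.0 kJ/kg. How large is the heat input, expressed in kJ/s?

liquid -14.0→56.1 °C: 150.71 kJ/kg
vaporisation at 56.1 °C: 518 kJ/kg
vapour 56.1→176 °C: 154.67 kJ/kg
Δh = 150.71 + 518 + 154.67 = 823.39 kJ/kg
Q = ṁ·Δh = 1406 kg/h × 823.39 kJ/kg = 1.1577e+06 kJ/h
|Q| = 321.58 kW

Q = 322 kJ/s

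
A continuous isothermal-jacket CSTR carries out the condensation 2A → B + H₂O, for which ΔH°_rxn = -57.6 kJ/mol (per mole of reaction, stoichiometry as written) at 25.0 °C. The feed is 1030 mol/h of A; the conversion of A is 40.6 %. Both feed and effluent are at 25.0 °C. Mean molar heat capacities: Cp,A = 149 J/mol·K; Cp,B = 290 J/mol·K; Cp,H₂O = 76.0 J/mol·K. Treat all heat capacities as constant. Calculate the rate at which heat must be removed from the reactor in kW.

Q_out = 3.35 kW

Extent of reaction ξ = 0.406 × 1030 / 2 = 209.09 mol/h
Reaction term: ξ·ΔH°_rxn = 209.09 × -57.6 = -12044 kJ/h
Q = ΔH = -12044 kJ/h = -3.3454 kW
Heat removed = 3.3454 kW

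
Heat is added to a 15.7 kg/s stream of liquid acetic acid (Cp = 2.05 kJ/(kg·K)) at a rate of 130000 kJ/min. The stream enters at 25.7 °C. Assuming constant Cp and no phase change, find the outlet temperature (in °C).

Q = 130000 kJ/min = 2166.7 kJ/s
ΔT = Q/(ṁ·Cp) = 2166.7/(15.7×2.05) = 67.319 K
T_out = 25.7 + 67.319 = 93.019 °C

T_out = 93.0 °C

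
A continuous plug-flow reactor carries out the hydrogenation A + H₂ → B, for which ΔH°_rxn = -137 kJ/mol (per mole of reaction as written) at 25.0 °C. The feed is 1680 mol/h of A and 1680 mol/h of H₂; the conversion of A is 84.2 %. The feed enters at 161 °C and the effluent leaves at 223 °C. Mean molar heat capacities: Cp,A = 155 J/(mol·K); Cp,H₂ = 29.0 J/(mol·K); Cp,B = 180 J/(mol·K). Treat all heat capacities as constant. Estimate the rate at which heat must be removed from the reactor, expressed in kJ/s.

Q_out = 48.8 kJ/s

Extent of reaction ξ = 0.842 × 1680 = 1414.6 mol/h
Reaction term: ξ·ΔH°_rxn = 1414.6 × -137 = -193790 kJ/h
Sensible, feed 161→25 °C: -42040 kJ/h
Outlet flows (mol/h): A 265.44, H₂ 265.44, B 1414.6
Sensible, products 25→223 °C: 60085 kJ/h
Q = ΔH = -175750 kJ/h = -48.819 kW
Heat removed = 48.819 kJ/s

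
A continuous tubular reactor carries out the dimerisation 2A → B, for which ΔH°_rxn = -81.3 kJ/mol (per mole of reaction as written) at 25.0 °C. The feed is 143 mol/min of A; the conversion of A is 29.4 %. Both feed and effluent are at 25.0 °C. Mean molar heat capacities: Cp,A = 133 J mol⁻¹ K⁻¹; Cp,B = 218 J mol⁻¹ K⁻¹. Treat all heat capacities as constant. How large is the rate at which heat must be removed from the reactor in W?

Q_out = 28500 W

Extent of reaction ξ = 0.294 × 143 / 2 = 21.021 mol/min
Reaction term: ξ·ΔH°_rxn = 21.021 × -81.3 = -1709 kJ/min
Q = ΔH = -1709 kJ/min = -28.483 kW
Heat removed = 28483 W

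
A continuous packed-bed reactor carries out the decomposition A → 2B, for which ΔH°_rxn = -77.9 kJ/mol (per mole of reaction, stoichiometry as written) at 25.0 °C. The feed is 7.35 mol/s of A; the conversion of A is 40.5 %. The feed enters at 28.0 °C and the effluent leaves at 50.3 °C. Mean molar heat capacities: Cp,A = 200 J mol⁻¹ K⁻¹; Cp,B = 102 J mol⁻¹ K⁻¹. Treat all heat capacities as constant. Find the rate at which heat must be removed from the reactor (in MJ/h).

Q_out = 716 MJ/h

Extent of reaction ξ = 0.405 × 7.35 = 2.9768 mol/s
Reaction term: ξ·ΔH°_rxn = 2.9768 × -77.9 = -231.89 kJ/s
Sensible, feed 28.0→25 °C: -4.41 kJ/s
Outlet flows (mol/s): A 4.3732, B 5.9535
Sensible, products 25→50.3 °C: 37.492 kJ/s
Q = ΔH = -198.81 kJ/s = -198.81 kW
Heat removed = 715.7 MJ/h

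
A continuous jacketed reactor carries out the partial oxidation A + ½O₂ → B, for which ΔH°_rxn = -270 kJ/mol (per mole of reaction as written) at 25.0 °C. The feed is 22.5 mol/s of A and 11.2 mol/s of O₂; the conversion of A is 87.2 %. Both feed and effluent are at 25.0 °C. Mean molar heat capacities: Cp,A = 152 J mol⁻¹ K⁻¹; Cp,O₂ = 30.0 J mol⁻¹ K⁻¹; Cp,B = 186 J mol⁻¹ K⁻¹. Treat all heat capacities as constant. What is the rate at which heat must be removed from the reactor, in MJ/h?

Extent of reaction ξ = 0.872 × 22.5 = 19.62 mol/s
Reaction term: ξ·ΔH°_rxn = 19.62 × -270 = -5297.4 kJ/s
Q = ΔH = -5297.4 kJ/s = -5297.4 kW
Heat removed = 19071 MJ/h

Q_out = 19100 MJ/h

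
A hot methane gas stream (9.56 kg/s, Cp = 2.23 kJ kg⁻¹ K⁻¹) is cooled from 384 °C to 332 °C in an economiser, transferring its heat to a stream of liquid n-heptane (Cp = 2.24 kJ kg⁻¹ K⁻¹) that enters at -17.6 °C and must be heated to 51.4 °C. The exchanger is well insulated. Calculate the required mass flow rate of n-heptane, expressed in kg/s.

ṁ_c = 7.17 kg/s

Heat released by hot stream: Q = 9.56 × 2.23 × (384 − 332) = 1108.6 kJ/s
Energy balance on cold side (adiabatic exchanger): Q = ṁ_c·Cp_c·(T_c,out − T_c,in)
ṁ_c = 1108.6 / [2.24 × (51.4 − -17.6)] = 7.1725 kg/s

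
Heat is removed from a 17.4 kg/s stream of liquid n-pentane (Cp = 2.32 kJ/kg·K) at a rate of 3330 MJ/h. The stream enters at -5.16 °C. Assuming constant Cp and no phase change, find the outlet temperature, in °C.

T_out = -28.1 °C

Q = 3330 MJ/h = 925 kJ/s
ΔT = Q/(ṁ·Cp) = 925/(17.4×2.32) = 22.914 K
T_out = -5.16 − 22.914 = -28.074 °C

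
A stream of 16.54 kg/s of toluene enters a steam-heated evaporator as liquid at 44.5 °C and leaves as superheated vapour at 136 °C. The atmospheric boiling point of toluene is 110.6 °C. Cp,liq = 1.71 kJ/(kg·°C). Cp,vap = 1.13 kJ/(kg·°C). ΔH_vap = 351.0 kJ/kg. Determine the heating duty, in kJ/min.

Q = 489000 kJ/min

liquid 44.5→110.6 °C: 113.03 kJ/kg
vaporisation at 110.6 °C: 351 kJ/kg
vapour 110.6→136 °C: 28.702 kJ/kg
Δh = 113.03 + 351 + 28.702 = 492.73 kJ/kg
Q = ṁ·Δh = 16.54 kg/s × 492.73 kJ/kg = 8149.8 kJ/s
|Q| = 8149.8 kW = 488990 kJ/min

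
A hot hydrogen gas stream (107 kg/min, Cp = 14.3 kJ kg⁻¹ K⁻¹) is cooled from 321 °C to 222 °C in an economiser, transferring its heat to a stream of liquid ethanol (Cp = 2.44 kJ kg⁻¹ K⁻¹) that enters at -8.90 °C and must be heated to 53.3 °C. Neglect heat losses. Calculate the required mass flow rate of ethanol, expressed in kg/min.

ṁ_c = 998 kg/min

Heat released by hot stream: Q = 107 × 14.3 × (321 − 222) = 151480 kJ/min
Energy balance on cold side (adiabatic exchanger): Q = ṁ_c·Cp_c·(T_c,out − T_c,in)
ṁ_c = 151480 / [2.44 × (53.3 − -8.90)] = 998.1 kg/min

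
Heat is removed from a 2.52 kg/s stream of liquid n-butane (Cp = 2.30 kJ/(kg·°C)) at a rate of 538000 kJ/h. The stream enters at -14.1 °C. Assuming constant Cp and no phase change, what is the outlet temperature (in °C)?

T_out = -39.9 °C

Q = 538000 kJ/h = 149.44 kJ/s
ΔT = Q/(ṁ·Cp) = 149.44/(2.52×2.30) = 25.784 K
T_out = -14.1 − 25.784 = -39.884 °C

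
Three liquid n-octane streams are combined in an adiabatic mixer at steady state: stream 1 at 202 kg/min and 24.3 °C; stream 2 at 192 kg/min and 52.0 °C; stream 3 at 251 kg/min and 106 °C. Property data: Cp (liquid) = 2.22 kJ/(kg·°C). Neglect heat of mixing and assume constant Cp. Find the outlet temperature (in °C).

No heat crosses the boundary, so H_out = H_in.
Σ ṁᵢCp,ᵢTᵢ = 202×2.22×24.3 + 192×2.22×52.0 + 251×2.22×106 = 92127
Σ ṁᵢCp,ᵢ = 202×2.22 + 192×2.22 + 251×2.22 = 1431.9
T_out = 92127 / 1431.9 = 64.339 °C

T_out = 64.3 °C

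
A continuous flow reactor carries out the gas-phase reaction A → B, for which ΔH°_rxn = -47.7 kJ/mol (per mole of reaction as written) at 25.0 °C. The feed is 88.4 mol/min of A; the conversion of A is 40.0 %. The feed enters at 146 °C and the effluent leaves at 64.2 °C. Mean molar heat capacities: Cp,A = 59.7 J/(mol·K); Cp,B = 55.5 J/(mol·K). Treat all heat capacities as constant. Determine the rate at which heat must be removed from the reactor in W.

Q_out = 35400 W

Extent of reaction ξ = 0.400 × 88.4 = 35.36 mol/min
Reaction term: ξ·ΔH°_rxn = 35.36 × -47.7 = -1686.7 kJ/min
Sensible, feed 146→25 °C: -638.58 kJ/min
Outlet flows (mol/min): A 53.04, B 35.36
Sensible, products 25→64.2 °C: 201.06 kJ/min
Q = ΔH = -2124.2 kJ/min = -35.403 kW
Heat removed = 35403 W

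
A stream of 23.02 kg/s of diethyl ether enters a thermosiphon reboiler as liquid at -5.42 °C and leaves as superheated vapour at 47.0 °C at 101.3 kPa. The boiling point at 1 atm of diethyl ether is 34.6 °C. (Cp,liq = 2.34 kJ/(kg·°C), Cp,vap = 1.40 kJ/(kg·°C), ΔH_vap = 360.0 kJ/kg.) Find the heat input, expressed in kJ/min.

Q = 651000 kJ/min

liquid -5.42→34.6 °C: 93.647 kJ/kg
vaporisation at 34.6 °C: 360 kJ/kg
vapour 34.6→47.0 °C: 17.36 kJ/kg
Δh = 93.647 + 360 + 17.36 = 471.01 kJ/kg
Q = ṁ·Δh = 23.02 kg/s × 471.01 kJ/kg = 10843 kJ/s
|Q| = 10843 kW = 650550 kJ/min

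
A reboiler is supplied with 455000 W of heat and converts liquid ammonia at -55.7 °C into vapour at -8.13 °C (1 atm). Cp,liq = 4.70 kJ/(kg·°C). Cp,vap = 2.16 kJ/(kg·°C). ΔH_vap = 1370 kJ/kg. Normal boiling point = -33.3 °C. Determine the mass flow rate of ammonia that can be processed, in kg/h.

ṁ = 1070 kg/h

Δh = 4.70×(-33.3−-55.7) + 1370 + 2.16×(-8.13−-33.3) = 1529.6 kJ/kg
Q = 455000 W = 455 kJ/s = 1.638e+06 kJ/h
ṁ = Q/Δh = 1.638e+06 / 1529.6 = 1070.8 kg/h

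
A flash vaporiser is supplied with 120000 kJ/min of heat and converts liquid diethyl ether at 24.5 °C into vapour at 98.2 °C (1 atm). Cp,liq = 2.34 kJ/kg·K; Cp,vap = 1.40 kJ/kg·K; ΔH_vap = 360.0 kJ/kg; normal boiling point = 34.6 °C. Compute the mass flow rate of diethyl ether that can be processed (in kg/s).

Δh = 2.34×(34.6−24.5) + 360.0 + 1.40×(98.2−34.6) = 472.67 kJ/kg
Q = 120000 kJ/min = 2000 kJ/s = 2000 kJ/s
ṁ = Q/Δh = 2000 / 472.67 = 4.2312 kg/s

ṁ = 4.23 kg/s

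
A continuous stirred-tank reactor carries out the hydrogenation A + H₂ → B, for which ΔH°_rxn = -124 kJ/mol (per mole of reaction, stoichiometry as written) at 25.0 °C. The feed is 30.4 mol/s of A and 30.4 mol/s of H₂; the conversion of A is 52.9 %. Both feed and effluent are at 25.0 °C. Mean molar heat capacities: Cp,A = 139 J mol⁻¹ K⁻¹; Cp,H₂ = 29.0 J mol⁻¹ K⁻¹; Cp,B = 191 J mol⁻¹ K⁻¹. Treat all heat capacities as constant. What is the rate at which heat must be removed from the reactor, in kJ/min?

Extent of reaction ξ = 0.529 × 30.4 = 16.082 mol/s
Reaction term: ξ·ΔH°_rxn = 16.082 × -124 = -1994.1 kJ/s
Q = ΔH = -1994.1 kJ/s = -1994.1 kW
Heat removed = 119650 kJ/min

Q_out = 120000 kJ/min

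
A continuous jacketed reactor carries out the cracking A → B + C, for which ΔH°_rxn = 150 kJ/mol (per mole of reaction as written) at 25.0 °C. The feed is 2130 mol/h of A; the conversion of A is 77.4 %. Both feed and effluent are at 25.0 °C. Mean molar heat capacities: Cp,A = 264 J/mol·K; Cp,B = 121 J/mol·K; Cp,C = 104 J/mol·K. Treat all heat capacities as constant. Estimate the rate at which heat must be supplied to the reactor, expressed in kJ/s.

Q_in = 68.7 kJ/s

Extent of reaction ξ = 0.774 × 2130 = 1648.6 mol/h
Reaction term: ξ·ΔH°_rxn = 1648.6 × 150 = 247290 kJ/h
Q = ΔH = 247290 kJ/h = 68.693 kW
Heat supplied = 68.693 kJ/s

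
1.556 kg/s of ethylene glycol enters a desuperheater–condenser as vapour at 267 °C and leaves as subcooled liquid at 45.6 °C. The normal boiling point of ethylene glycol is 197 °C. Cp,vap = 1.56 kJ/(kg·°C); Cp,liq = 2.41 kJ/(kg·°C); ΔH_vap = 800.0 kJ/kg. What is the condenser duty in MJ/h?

Q_c = 7140 MJ/h

vapour 267→197 °C: -109.2 kJ/kg
condensation at 197 °C: -800 kJ/kg
liquid 197→45.6 °C: -364.87 kJ/kg
Δh = -109.2 + -800 + -364.87 = -1274.1 kJ/kg
Q = ṁ·Δh = 1.556 kg/s × -1274.1 kJ/kg = -1982.5 kJ/s
|Q| = 1982.5 kW = 7136.9 MJ/h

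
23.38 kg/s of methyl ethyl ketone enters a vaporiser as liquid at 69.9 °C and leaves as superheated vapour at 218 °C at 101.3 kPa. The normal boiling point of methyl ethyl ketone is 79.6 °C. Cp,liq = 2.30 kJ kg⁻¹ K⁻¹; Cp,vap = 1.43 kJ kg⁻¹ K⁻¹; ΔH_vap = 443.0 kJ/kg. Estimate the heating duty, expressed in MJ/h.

liquid 69.9→79.6 °C: 22.31 kJ/kg
vaporisation at 79.6 °C: 443 kJ/kg
vapour 79.6→218 °C: 197.91 kJ/kg
Δh = 22.31 + 443 + 197.91 = 663.22 kJ/kg
Q = ṁ·Δh = 23.38 kg/s × 663.22 kJ/kg = 15506 kJ/s
|Q| = 15506 kW = 55822 MJ/h

Q = 55800 MJ/h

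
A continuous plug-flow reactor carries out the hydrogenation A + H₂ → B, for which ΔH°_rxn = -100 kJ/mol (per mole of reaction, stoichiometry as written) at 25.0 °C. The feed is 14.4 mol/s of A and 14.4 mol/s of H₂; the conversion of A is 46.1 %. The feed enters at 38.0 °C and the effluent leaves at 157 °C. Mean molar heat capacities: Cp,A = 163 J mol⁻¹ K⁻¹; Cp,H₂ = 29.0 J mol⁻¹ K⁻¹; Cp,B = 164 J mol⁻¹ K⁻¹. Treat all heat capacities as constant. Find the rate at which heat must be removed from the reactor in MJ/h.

Q_out = 1290 MJ/h

Extent of reaction ξ = 0.461 × 14.4 = 6.6384 mol/s
Reaction term: ξ·ΔH°_rxn = 6.6384 × -100 = -663.84 kJ/s
Sensible, feed 38.0→25 °C: -35.942 kJ/s
Outlet flows (mol/s): A 7.7616, H₂ 7.7616, B 6.6384
Sensible, products 25→157 °C: 340.42 kJ/s
Q = ΔH = -359.36 kJ/s = -359.36 kW
Heat removed = 1293.7 MJ/h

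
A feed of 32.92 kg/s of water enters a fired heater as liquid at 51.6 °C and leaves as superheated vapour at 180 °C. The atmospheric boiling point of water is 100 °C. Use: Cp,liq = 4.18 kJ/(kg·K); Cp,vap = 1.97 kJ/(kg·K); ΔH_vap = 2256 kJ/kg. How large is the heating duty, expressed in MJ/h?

Q = 310000 MJ/h

liquid 51.6→100 °C: 202.31 kJ/kg
vaporisation at 100 °C: 2256 kJ/kg
vapour 100→180 °C: 157.6 kJ/kg
Δh = 202.31 + 2256 + 157.6 = 2615.9 kJ/kg
Q = ṁ·Δh = 32.92 kg/s × 2615.9 kJ/kg = 86116 kJ/s
|Q| = 86116 kW = 310020 MJ/h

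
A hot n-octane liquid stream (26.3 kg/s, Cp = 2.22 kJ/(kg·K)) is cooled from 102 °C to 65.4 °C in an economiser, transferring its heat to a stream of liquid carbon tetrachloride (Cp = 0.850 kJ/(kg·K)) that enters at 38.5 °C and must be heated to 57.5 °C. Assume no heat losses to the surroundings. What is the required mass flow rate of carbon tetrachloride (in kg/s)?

Heat released by hot stream: Q = 26.3 × 2.22 × (102 − 65.4) = 2136.9 kJ/s
Energy balance on cold side (adiabatic exchanger): Q = ṁ_c·Cp_c·(T_c,out − T_c,in)
ṁ_c = 2136.9 / [0.850 × (57.5 − 38.5)] = 132.32 kg/s

ṁ_c = 132 kg/s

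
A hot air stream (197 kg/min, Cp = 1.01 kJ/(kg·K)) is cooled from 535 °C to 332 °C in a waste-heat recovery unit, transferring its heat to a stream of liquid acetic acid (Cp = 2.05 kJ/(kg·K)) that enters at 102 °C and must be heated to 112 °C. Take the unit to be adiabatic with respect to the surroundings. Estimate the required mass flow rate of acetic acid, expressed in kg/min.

ṁ_c = 1970 kg/min

Heat released by hot stream: Q = 197 × 1.01 × (535 − 332) = 40391 kJ/min
Energy balance on cold side (adiabatic exchanger): Q = ṁ_c·Cp_c·(T_c,out − T_c,in)
ṁ_c = 40391 / [2.05 × (112 − 102)] = 1970.3 kg/min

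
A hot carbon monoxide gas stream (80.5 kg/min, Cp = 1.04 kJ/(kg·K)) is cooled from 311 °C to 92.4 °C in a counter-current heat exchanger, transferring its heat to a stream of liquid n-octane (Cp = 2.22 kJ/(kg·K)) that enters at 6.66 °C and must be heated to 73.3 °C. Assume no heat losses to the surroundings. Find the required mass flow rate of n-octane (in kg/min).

Heat released by hot stream: Q = 80.5 × 1.04 × (311 − 92.4) = 18301 kJ/min
Energy balance on cold side (adiabatic exchanger): Q = ṁ_c·Cp_c·(T_c,out − T_c,in)
ṁ_c = 18301 / [2.22 × (73.3 − 6.66)] = 123.71 kg/min

ṁ_c = 124 kg/min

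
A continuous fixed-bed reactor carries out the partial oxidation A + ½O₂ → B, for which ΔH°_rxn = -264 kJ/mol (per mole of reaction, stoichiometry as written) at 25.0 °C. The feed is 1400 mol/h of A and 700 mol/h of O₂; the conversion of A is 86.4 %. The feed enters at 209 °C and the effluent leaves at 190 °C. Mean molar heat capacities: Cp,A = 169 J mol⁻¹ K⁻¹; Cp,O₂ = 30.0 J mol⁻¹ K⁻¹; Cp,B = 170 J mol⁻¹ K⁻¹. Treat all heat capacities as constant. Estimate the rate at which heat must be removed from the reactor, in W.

Extent of reaction ξ = 0.864 × 1400 = 1209.6 mol/h
Reaction term: ξ·ΔH°_rxn = 1209.6 × -264 = -319330 kJ/h
Sensible, feed 209→25 °C: -47398 kJ/h
Outlet flows (mol/h): A 190.4, O₂ 95.2, B 1209.6
Sensible, products 25→190 °C: 39710 kJ/h
Q = ΔH = -327020 kJ/h = -90.84 kW
Heat removed = 90840 W

Q_out = 90800 W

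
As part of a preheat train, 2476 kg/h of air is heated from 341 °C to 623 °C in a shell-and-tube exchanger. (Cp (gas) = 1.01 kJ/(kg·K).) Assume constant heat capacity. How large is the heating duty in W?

Q = ṁ·Cp·ΔT = 2476 × 1.01 × (623 − 341) = 705210 kJ/h
Converting: 705210 / 3600 s = 195.89 kW
Heating duty = 195890 W

Q = 196000 W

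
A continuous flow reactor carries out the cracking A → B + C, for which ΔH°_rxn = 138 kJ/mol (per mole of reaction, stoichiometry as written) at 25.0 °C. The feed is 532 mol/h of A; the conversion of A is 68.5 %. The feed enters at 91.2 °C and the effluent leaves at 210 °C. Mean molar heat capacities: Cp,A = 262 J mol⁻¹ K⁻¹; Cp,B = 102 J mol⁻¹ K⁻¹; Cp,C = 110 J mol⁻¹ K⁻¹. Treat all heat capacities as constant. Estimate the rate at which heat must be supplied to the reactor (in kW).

Q_in = 17.6 kW

Extent of reaction ξ = 0.685 × 532 = 364.42 mol/h
Reaction term: ξ·ΔH°_rxn = 364.42 × 138 = 50290 kJ/h
Sensible, feed 91.2→25 °C: -9227.2 kJ/h
Outlet flows (mol/h): A 167.58, B 364.42, C 364.42
Sensible, products 25→210 °C: 22415 kJ/h
Q = ΔH = 63478 kJ/h = 17.633 kW
Heat supplied = 17.633 kW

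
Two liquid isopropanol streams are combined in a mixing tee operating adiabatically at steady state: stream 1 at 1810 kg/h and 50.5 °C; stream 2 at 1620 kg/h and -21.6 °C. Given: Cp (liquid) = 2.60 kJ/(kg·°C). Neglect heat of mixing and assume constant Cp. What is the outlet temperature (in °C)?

No heat crosses the boundary, so H_out = H_in.
T_out = Σ ṁᵢCp,ᵢTᵢ / Σ ṁᵢCp,ᵢ
      = 146670 / 8918 = 16.447 °C

T_out = 16.4 °C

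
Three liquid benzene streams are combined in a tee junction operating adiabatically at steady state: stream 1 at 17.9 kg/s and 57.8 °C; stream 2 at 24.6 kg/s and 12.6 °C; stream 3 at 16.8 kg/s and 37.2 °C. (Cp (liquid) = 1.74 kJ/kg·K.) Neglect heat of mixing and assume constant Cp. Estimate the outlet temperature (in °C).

Energy balance with Q = 0: Σ ṁᵢCp,ᵢ(T_out − Tᵢ) = 0
T_out = Σ ṁᵢCp,ᵢTᵢ / Σ ṁᵢCp,ᵢ
      = 3427 / 103.18 = 33.213 °C

T_out = 33.2 °C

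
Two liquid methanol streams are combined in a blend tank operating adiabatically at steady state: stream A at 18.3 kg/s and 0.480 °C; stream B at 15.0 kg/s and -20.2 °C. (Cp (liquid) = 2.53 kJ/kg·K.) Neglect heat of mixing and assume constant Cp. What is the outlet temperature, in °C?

T_out = -8.84 °C

No heat crosses the boundary, so H_out = H_in.
Σ ṁᵢCp,ᵢTᵢ = 18.3×2.53×0.480 + 15.0×2.53×-20.2 = -744.37
Σ ṁᵢCp,ᵢ = 18.3×2.53 + 15.0×2.53 = 84.249
T_out = -744.37 / 84.249 = -8.8353 °C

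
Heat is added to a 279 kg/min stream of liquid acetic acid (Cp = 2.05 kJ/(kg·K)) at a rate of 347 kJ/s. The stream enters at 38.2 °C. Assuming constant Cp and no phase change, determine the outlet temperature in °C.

T_out = 74.6 °C

Q = 347 kJ/s = 20820 kJ/min
ΔT = Q/(ṁ·Cp) = 20820/(279×2.05) = 36.402 K
T_out = 38.2 + 36.402 = 74.602 °C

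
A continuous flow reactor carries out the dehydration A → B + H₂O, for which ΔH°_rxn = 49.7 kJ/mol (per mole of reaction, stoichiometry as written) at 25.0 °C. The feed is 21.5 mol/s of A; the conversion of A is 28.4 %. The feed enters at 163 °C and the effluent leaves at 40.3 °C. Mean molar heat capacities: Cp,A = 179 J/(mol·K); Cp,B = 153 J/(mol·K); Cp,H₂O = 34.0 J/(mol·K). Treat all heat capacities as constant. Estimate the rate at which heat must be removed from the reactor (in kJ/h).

Q_out = 605000 kJ/h

Extent of reaction ξ = 0.284 × 21.5 = 6.106 mol/s
Reaction term: ξ·ΔH°_rxn = 6.106 × 49.7 = 303.47 kJ/s
Sensible, feed 163→25 °C: -531.09 kJ/s
Outlet flows (mol/s): A 15.394, B 6.106, H₂O 6.106
Sensible, products 25→40.3 °C: 59.629 kJ/s
Q = ΔH = -168 kJ/s = -168 kW
Heat removed = 604780 kJ/h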